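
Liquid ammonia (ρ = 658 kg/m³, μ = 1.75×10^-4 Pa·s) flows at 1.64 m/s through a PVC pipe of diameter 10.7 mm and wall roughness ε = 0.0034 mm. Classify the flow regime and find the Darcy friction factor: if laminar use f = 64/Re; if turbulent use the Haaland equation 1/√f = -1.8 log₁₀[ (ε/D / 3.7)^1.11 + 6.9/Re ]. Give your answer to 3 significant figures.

f ≈ 0.0206

Re = ρVD/μ = 658·1.64·0.0107/0.000175 = 6.598e+04.
Re > 4000 → turbulent. ε/D = 3.4e-06/0.0107 = 0.000318; Haaland: 1/√f = -1.8 log₁₀[3.07e-05 + 0.000105] = 6.964, so f = 0.02062.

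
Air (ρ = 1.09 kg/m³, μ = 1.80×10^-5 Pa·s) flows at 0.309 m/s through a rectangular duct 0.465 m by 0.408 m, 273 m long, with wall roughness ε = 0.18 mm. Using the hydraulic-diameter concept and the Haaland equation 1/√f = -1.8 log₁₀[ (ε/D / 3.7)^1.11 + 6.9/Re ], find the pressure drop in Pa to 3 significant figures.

ΔP ≈ 1.08 Pa

Hydraulic diameter D_h = 4A/P = 4·(0.465·0.408)/(2·(0.465+0.408)) = 0.7589/1.746 = 0.4346 m.
Re = ρVD_h/μ = 1.09·0.309·0.4346/1.8e-05 = 8133.
ε/D_h = 0.00018/0.4346 = 0.000414; Haaland gives 1/√f = -1.8 log₁₀[4.11e-05+0.000848] = 5.491, so f = 0.03316.
ΔP = f(L/D_h)(ρV²/2) = 0.03316·273/0.4346·0.05204 = 1.084 Pa.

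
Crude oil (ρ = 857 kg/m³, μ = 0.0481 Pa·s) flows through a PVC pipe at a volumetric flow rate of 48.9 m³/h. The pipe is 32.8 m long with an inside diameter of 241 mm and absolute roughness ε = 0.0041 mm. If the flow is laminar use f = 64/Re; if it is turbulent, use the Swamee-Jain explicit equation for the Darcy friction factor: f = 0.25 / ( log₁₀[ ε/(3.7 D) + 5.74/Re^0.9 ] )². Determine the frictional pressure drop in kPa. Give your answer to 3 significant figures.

ΔP ≈ 0.259 kPa

Q = 48.9 m³/h = 48.9/3600 = 0.01358 m³/s.
Cross-sectional area A = πD²/4 = π(0.241)²/4 = 0.04562 m²; mean velocity V = Q/A = 0.01358/0.04562 = 0.2978 m/s.
Reynolds number Re = ρVD/μ = 857 · 0.2978 · 0.241 / 0.0481 = 1279.
Re < 2300 → laminar flow, so f = 64/Re = 64/1279 = 0.05005 (the turbulent correlation is not needed).
Darcy-Weisbach: ΔP = f(L/D)(ρV²/2) = 0.05005·(32.8/0.241)·(857·0.2978²/2) = 0.05005·136.1·37.99 = 258.8 Pa.
ΔP = 258.8 Pa = 0.259 kPa.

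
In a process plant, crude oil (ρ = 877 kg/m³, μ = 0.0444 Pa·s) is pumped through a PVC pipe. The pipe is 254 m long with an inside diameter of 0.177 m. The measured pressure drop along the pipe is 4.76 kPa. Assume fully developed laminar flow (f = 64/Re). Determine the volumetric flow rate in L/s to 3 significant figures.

For laminar flow, f = 64/Re with Re = ρVD/μ, so Darcy-Weisbach reduces to ΔP = 32μLV/D². Solving for V: V = ΔP·D²/(32μL) = 4760·(0.177)²/(32·0.0444·254) = 0.4132 m/s.
Check: Re = ρVD/μ = 877·0.4132·0.177/0.0444 = 1445 < 2300, so the laminar assumption holds.
Q = V·A = 0.4132·(π/4·0.177²) = 0.01017 m³/s = 10.2 L/s.

Q ≈ 10.2 L/s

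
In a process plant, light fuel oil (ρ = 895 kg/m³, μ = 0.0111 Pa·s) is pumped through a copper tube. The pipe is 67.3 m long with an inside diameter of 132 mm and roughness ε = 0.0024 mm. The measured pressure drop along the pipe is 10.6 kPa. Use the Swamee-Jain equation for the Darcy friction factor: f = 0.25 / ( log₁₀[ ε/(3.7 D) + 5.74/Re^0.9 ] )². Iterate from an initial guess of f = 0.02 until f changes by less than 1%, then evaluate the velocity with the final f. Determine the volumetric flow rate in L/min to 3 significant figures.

Q ≈ 1050 L/min

Rearranging Darcy-Weisbach: V = √(2·ΔP·D/(f·L·ρ)). With ε/D = 2.4e-06/0.132 = 1.82e-05, iterate starting from f = 0.02:
  f = 0.02 → V = √(2·1.06e+04·0.132/(0.02·67.3·895)) = 1.524 m/s; Re = ρVD/μ = 1.622e+04; f → 0.02727
  f = 0.02727 → V = 1.305 m/s; Re = 1.389e+04; f → 0.02839
  f = 0.02839 → V = 1.279 m/s; Re = 1.362e+04; f → 0.02854
Converged (Δf/f < 1%). With the final f = 0.02854: V = √(2·1.06e+04·0.132/(0.02854·67.3·895)) = 1.276 m/s.
Q = V·A = 1.276·(π/4·0.132²) = 0.01746 m³/s = 1050 L/min.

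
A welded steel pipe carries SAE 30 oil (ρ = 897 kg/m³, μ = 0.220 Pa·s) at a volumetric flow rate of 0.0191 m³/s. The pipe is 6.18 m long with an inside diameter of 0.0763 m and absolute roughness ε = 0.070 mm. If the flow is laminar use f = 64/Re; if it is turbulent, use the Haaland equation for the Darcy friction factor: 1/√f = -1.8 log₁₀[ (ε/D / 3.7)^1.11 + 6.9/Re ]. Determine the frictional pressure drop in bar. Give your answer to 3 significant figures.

Cross-sectional area A = πD²/4 = π(0.0763)²/4 = 0.004572 m²; mean velocity V = Q/A = 0.0191/0.004572 = 4.177 m/s.
Reynolds number Re = ρVD/μ = 897 · 4.177 · 0.0763 / 0.22 = 1300.
Re < 2300 → laminar flow, so f = 64/Re = 64/1300 = 0.04925 (the turbulent correlation is not needed).
Darcy-Weisbach: ΔP = f(L/D)(ρV²/2) = 0.04925·(6.18/0.0763)·(897·4.177²/2) = 0.04925·81·7826 = 3.122e+04 Pa.
ΔP = 3.122e+04 Pa = 0.312 bar.

ΔP ≈ 0.312 bar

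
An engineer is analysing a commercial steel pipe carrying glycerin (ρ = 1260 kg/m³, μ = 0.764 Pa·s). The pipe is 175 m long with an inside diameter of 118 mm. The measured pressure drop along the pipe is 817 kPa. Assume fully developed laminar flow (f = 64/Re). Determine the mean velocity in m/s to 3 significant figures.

V ≈ 2.66 m/s

For laminar flow, f = 64/Re with Re = ρVD/μ, so Darcy-Weisbach reduces to ΔP = 32μLV/D². Solving for V: V = ΔP·D²/(32μL) = 8.17e+05·(0.118)²/(32·0.764·175) = 2.659 m/s.
Check: Re = ρVD/μ = 1260·2.659·0.118/0.764 = 517.4 < 2300, so the laminar assumption holds.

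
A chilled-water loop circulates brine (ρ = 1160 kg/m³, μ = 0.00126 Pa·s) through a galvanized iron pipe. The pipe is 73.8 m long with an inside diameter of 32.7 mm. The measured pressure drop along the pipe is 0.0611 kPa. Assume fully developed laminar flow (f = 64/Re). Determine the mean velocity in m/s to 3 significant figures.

For laminar flow, f = 64/Re with Re = ρVD/μ, so Darcy-Weisbach reduces to ΔP = 32μLV/D². Solving for V: V = ΔP·D²/(32μL) = 61.1·(0.0327)²/(32·0.00126·73.8) = 0.02196 m/s.
Check: Re = ρVD/μ = 1160·0.02196·0.0327/0.00126 = 661 < 2300, so the laminar assumption holds.

V ≈ 0.0220 m/s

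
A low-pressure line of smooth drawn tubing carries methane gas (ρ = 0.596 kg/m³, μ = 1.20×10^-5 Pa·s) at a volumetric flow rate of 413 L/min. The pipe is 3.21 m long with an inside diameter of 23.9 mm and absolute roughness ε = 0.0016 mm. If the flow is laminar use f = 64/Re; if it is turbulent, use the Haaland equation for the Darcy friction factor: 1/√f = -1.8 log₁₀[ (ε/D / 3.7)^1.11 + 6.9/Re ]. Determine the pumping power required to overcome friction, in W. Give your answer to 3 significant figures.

Q = 413 L/min = 413/60000 = 0.006883 m³/s.
Cross-sectional area A = πD²/4 = π(0.0239)²/4 = 0.0004486 m²; mean velocity V = Q/A = 0.006883/0.0004486 = 15.34 m/s.
Reynolds number Re = ρVD/μ = 0.596 · 15.34 · 0.0239 / 1.2e-05 = 1.821e+04.
Re > 4000 → turbulent. Relative roughness ε/D = 1.6e-06/0.0239 = 6.69e-05. Haaland: 1/√f = -1.8 log₁₀[(6.69e-05/3.7)^1.11 + 6.9/1.821e+04] = -1.8 log₁₀[5.44e-06 + 0.000379] = 6.148, so f = 0.02646.
Darcy-Weisbach: ΔP = f(L/D)(ρV²/2) = 0.02646·(3.21/0.0239)·(0.596·15.34²/2) = 0.02646·134.3·70.15 = 249.3 Pa.
Pumping power P = QΔP = 0.006883·249.3 = 1.716 W = 1.72 W.

P ≈ 1.72 W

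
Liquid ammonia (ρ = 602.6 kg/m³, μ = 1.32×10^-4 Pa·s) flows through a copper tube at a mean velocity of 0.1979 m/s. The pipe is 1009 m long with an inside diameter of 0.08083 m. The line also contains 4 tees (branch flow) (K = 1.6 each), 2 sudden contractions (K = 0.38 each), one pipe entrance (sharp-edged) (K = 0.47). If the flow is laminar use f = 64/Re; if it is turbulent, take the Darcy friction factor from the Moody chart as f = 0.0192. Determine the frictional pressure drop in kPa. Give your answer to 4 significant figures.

ΔP ≈ 2.918 kPa

Reynolds number Re = ρVD/μ = 602.6 · 0.1979 · 0.08083 / 0.000132 = 7.303e+04.
Re > 4000 → turbulent; use the Moody-chart value f = 0.0192.
Total minor-loss coefficient ΣK = 4·1.6 + 2·0.38 + 1·0.47 = 7.63.
ΔP = [f·L/D + ΣK]·(ρV²/2) = [0.0192·1009/0.08083 + 7.63]·(602.6·0.1979²/2) = [239.7 + 7.63]·11.8 = 2918 Pa.
ΔP = 2918 Pa = 2.918 kPa.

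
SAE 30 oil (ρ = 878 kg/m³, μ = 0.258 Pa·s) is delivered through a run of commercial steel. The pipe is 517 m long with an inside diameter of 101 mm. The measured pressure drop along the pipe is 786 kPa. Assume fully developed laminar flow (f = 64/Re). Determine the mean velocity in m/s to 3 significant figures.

V ≈ 1.88 m/s

For laminar flow, f = 64/Re with Re = ρVD/μ, so Darcy-Weisbach reduces to ΔP = 32μLV/D². Solving for V: V = ΔP·D²/(32μL) = 7.86e+05·(0.101)²/(32·0.258·517) = 1.878 m/s.
Check: Re = ρVD/μ = 878·1.878·0.101/0.258 = 645.7 < 2300, so the laminar assumption holds.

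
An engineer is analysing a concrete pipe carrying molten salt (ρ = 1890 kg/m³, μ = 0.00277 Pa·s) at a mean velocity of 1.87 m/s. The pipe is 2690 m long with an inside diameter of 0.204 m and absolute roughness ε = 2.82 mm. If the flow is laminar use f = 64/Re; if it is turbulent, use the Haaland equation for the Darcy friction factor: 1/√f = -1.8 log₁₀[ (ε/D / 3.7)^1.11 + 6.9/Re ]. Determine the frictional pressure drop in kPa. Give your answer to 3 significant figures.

ΔP ≈ 1860 kPa

Reynolds number Re = ρVD/μ = 1890 · 1.87 · 0.204 / 0.00277 = 2.603e+05.
Re > 4000 → turbulent. Relative roughness ε/D = 0.00282/0.204 = 0.0138. Haaland: 1/√f = -1.8 log₁₀[(0.0138/3.7)^1.11 + 6.9/2.603e+05] = -1.8 log₁₀[0.00202 + 2.65e-05] = 4.84, so f = 0.04269.
Darcy-Weisbach: ΔP = f(L/D)(ρV²/2) = 0.04269·(2690/0.204)·(1890·1.87²/2) = 0.04269·1.319e+04·3305 = 1.86e+06 Pa.
ΔP = 1.86e+06 Pa = 1860 kPa.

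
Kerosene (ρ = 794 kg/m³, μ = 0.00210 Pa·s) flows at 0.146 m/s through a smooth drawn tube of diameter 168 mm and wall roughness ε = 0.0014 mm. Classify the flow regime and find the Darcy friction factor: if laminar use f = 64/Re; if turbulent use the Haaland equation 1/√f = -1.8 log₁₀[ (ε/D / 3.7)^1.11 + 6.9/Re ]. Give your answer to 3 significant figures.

f ≈ 0.0315

Re = ρVD/μ = 794·0.146·0.168/0.0021 = 9274.
Re > 4000 → turbulent. ε/D = 1.4e-06/0.168 = 8.33e-06; Haaland: 1/√f = -1.8 log₁₀[5.39e-07 + 0.000744] = 5.631, so f = 0.03154.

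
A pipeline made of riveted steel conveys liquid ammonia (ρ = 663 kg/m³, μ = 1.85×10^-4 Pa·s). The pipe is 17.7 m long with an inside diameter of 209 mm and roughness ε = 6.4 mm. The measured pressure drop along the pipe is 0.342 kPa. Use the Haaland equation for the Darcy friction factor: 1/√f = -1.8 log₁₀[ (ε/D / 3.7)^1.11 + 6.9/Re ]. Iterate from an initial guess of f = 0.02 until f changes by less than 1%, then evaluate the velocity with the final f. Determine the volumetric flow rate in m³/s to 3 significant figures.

Q ≈ 0.0157 m³/s

Rearranging Darcy-Weisbach: V = √(2·ΔP·D/(f·L·ρ)). With ε/D = 0.0064/0.209 = 0.0306, iterate starting from f = 0.02:
  f = 0.02 → V = √(2·342·0.209/(0.02·17.7·663)) = 0.7804 m/s; Re = ρVD/μ = 5.846e+05; f → 0.05783
  f = 0.05783 → V = 0.459 m/s; Re = 3.438e+05; f → 0.05787
Converged (Δf/f < 1%). With the final f = 0.05787: V = √(2·342·0.209/(0.05787·17.7·663)) = 0.4588 m/s.
Q = V·A = 0.4588·(π/4·0.209²) = 0.01574 m³/s = 0.0157 m³/s.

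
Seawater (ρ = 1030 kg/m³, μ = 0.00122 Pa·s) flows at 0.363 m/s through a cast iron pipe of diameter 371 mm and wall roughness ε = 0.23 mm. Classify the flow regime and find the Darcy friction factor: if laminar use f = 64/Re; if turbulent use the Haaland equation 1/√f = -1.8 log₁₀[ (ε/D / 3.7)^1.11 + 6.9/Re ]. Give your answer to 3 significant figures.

Re = ρVD/μ = 1030·0.363·0.371/0.00122 = 1.137e+05.
Re > 4000 → turbulent. ε/D = 0.00023/0.371 = 0.00062; Haaland: 1/√f = -1.8 log₁₀[6.44e-05 + 6.07e-05] = 7.025, so f = 0.02026.

f ≈ 0.0203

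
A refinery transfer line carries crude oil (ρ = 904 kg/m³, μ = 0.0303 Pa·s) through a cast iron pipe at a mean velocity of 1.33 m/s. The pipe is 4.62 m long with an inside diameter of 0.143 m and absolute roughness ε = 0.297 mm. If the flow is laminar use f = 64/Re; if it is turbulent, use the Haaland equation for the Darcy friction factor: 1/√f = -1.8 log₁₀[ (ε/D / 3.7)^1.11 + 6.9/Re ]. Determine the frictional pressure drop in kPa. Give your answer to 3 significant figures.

ΔP ≈ 0.992 kPa

Reynolds number Re = ρVD/μ = 904 · 1.33 · 0.143 / 0.0303 = 5674.
Re > 4000 → turbulent. Relative roughness ε/D = 0.000297/0.143 = 0.00208. Haaland: 1/√f = -1.8 log₁₀[(0.00208/3.7)^1.11 + 6.9/5674] = -1.8 log₁₀[0.000246 + 0.00122] = 5.103, so f = 0.0384.
Darcy-Weisbach: ΔP = f(L/D)(ρV²/2) = 0.0384·(4.62/0.143)·(904·1.33²/2) = 0.0384·32.31·799.5 = 992 Pa.
ΔP = 992 Pa = 0.992 kPa.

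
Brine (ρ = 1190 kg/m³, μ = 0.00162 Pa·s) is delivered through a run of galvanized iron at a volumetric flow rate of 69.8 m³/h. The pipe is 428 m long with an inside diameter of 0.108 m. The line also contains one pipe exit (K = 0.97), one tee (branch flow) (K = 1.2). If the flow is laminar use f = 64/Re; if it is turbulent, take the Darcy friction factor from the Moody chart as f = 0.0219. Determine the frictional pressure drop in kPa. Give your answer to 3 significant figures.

Q = 69.8 m³/h = 69.8/3600 = 0.01939 m³/s.
Cross-sectional area A = πD²/4 = π(0.108)²/4 = 0.009161 m²; mean velocity V = Q/A = 0.01939/0.009161 = 2.116 m/s.
Reynolds number Re = ρVD/μ = 1190 · 2.116 · 0.108 / 0.00162 = 1.679e+05.
Re > 4000 → turbulent; use the Moody-chart value f = 0.0219.
Total minor-loss coefficient ΣK = 1·0.97 + 1·1.2 = 2.17.
ΔP = [f·L/D + ΣK]·(ρV²/2) = [0.0219·428/0.108 + 2.17]·(1190·2.116²/2) = [86.79 + 2.17]·2665 = 2.371e+05 Pa.
ΔP = 2.371e+05 Pa = 237 kPa.

ΔP ≈ 237 kPa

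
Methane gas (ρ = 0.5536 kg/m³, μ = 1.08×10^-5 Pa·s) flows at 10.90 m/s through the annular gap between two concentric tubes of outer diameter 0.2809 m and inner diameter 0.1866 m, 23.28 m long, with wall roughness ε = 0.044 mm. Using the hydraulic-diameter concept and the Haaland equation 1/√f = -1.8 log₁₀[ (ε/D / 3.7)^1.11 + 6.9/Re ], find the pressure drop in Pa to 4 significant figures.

Hydraulic diameter D_h = 4A/P = D_o - D_i = 0.2809 - 0.1866 = 0.0943 m.
Re = ρVD_h/μ = 0.5536·10.9·0.0943/1.08e-05 = 5.269e+04.
ε/D_h = 4.4e-05/0.0943 = 0.000467; Haaland gives 1/√f = -1.8 log₁₀[4.7e-05+0.000131] = 6.75, so f = 0.02195.
ΔP = f(L/D_h)(ρV²/2) = 0.02195·23.28/0.0943·32.89 = 178.2 Pa.

ΔP ≈ 178.2 Pa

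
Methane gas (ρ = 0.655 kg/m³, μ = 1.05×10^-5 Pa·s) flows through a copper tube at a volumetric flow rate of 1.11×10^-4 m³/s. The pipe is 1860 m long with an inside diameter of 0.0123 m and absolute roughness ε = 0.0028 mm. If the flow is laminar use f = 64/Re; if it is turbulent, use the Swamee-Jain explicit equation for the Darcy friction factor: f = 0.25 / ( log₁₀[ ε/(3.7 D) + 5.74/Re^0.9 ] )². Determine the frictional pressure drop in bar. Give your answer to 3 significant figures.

ΔP ≈ 0.0386 bar

Cross-sectional area A = πD²/4 = π(0.0123)²/4 = 0.0001188 m²; mean velocity V = Q/A = 0.000111/0.0001188 = 0.9342 m/s.
Reynolds number Re = ρVD/μ = 0.655 · 0.9342 · 0.0123 / 1.05e-05 = 716.8.
Re < 2300 → laminar flow, so f = 64/Re = 64/716.8 = 0.08929 (the turbulent correlation is not needed).
Darcy-Weisbach: ΔP = f(L/D)(ρV²/2) = 0.08929·(1860/0.0123)·(0.655·0.9342²/2) = 0.08929·1.512e+05·0.2858 = 3859 Pa.
ΔP = 3859 Pa = 0.0386 bar.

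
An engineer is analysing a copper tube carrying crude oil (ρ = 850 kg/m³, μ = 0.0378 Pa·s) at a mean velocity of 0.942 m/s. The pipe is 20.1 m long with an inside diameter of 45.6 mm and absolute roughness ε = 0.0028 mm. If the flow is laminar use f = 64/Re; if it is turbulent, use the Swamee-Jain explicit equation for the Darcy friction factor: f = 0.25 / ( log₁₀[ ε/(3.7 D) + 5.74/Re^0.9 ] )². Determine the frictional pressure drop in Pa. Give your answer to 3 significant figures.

Reynolds number Re = ρVD/μ = 850 · 0.942 · 0.0456 / 0.0378 = 965.9.
Re < 2300 → laminar flow, so f = 64/Re = 64/965.9 = 0.06626 (the turbulent correlation is not needed).
Darcy-Weisbach: ΔP = f(L/D)(ρV²/2) = 0.06626·(20.1/0.0456)·(850·0.942²/2) = 0.06626·440.8·377.1 = 1.101e+04 Pa.

ΔP ≈ 11000 Pa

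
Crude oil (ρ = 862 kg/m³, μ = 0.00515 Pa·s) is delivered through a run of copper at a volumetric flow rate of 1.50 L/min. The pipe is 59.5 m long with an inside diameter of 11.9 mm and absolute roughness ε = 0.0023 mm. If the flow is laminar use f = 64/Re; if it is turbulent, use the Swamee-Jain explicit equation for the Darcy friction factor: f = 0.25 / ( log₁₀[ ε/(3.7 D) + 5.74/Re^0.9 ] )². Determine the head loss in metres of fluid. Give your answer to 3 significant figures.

h_f ≈ 1.84 m

Q = 1.50 L/min = 1.50/60000 = 2.5e-05 m³/s.
Cross-sectional area A = πD²/4 = π(0.0119)²/4 = 0.0001112 m²; mean velocity V = Q/A = 2.5e-05/0.0001112 = 0.2248 m/s.
Reynolds number Re = ρVD/μ = 862 · 0.2248 · 0.0119 / 0.00515 = 447.7.
Re < 2300 → laminar flow, so f = 64/Re = 64/447.7 = 0.1429 (the turbulent correlation is not needed).
Darcy-Weisbach: ΔP = f(L/D)(ρV²/2) = 0.1429·(59.5/0.0119)·(862·0.2248²/2) = 0.1429·5000·21.78 = 1.556e+04 Pa.
Head loss h_f = ΔP/(ρg) = 1.556e+04/(862·9.81) = 1.84 m.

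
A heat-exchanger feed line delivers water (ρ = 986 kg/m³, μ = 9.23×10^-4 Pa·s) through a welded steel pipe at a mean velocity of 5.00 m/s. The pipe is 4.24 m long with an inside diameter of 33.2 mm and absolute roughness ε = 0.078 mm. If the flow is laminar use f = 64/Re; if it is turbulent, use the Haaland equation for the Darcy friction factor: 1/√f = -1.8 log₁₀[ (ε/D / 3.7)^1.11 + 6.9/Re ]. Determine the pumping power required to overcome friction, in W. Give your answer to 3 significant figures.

P ≈ 172 W

Reynolds number Re = ρVD/μ = 986 · 5 · 0.0332 / 0.000923 = 1.773e+05.
Re > 4000 → turbulent. Relative roughness ε/D = 7.8e-05/0.0332 = 0.00235. Haaland: 1/√f = -1.8 log₁₀[(0.00235/3.7)^1.11 + 6.9/1.773e+05] = -1.8 log₁₀[0.000283 + 3.89e-05] = 6.287, so f = 0.0253.
Darcy-Weisbach: ΔP = f(L/D)(ρV²/2) = 0.0253·(4.24/0.0332)·(986·5²/2) = 0.0253·127.7·1.232e+04 = 3.982e+04 Pa.
Q = V·A = 5·0.0008657 = 0.004328 m³/s.
Pumping power P = QΔP = 0.004328·3.982e+04 = 172.4 W = 172 W.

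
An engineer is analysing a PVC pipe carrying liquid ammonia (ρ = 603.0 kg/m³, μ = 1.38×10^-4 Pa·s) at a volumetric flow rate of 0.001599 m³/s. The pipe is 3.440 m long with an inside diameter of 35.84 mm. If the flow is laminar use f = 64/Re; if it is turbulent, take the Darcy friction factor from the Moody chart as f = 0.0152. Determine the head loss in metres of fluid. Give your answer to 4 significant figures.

h_f ≈ 0.1868 m

Cross-sectional area A = πD²/4 = π(0.03584)²/4 = 0.001009 m²; mean velocity V = Q/A = 0.001599/0.001009 = 1.585 m/s.
Reynolds number Re = ρVD/μ = 603 · 1.585 · 0.03584 / 0.000138 = 2.482e+05.
Re > 4000 → turbulent; use the Moody-chart value f = 0.0152.
Darcy-Weisbach: ΔP = f(L/D)(ρV²/2) = 0.0152·(3.44/0.03584)·(603·1.585²/2) = 0.0152·95.98·757.4 = 1105 Pa.
Head loss h_f = ΔP/(ρg) = 1105/(603·9.81) = 0.1868 m.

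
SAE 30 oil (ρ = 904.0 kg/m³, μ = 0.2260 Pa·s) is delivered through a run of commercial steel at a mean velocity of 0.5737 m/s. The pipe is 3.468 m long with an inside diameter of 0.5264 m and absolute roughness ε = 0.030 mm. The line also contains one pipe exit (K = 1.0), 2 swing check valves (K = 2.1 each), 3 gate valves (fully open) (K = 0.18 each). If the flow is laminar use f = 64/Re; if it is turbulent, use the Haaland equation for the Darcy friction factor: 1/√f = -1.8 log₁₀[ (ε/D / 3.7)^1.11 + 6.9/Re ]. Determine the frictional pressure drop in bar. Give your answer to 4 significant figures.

ΔP ≈ 0.009059 bar

Reynolds number Re = ρVD/μ = 904 · 0.5737 · 0.5264 / 0.226 = 1208.
Re < 2300 → laminar flow, so f = 64/Re = 64/1208 = 0.05298 (the turbulent correlation is not needed).
Total minor-loss coefficient ΣK = 1·1 + 2·2.1 + 3·0.18 = 5.74.
ΔP = [f·L/D + ΣK]·(ρV²/2) = [0.05298·3.468/0.5264 + 5.74]·(904·0.5737²/2) = [0.349 + 5.74]·148.8 = 905.9 Pa.
ΔP = 905.9 Pa = 0.009059 bar.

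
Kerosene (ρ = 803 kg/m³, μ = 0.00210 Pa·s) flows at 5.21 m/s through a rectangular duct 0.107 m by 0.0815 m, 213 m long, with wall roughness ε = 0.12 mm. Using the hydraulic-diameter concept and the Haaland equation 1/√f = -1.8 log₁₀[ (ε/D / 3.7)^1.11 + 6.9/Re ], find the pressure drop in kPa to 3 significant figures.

Hydraulic diameter D_h = 4A/P = 4·(0.107·0.0815)/(2·(0.107+0.0815)) = 0.03488/0.377 = 0.09253 m.
Re = ρVD_h/μ = 803·5.21·0.09253/0.0021 = 1.843e+05.
ε/D_h = 0.00012/0.09253 = 0.0013; Haaland gives 1/√f = -1.8 log₁₀[0.000146+3.74e-05] = 6.725, so f = 0.02211.
ΔP = f(L/D_h)(ρV²/2) = 0.02211·213/0.09253·1.09e+04 = 5.547e+05 Pa.
ΔP = 555 kPa.

ΔP ≈ 555 kPa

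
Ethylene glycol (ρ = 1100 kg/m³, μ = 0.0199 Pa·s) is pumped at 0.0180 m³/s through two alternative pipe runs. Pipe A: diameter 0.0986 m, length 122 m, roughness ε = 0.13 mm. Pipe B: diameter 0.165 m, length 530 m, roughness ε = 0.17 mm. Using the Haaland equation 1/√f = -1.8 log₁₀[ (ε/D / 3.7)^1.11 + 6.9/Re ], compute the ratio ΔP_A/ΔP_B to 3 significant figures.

ΔP_A/ΔP_B ≈ 2.71

Pipe A: V = Q/A = 0.018/0.007636 = 2.357 m/s; Re = 1.285e+04; ε/D = 0.00132; Haaland → f = 0.03083; ΔP_A = f(L/D)(ρV²/2) = 1.166e+05 Pa.
Pipe B: V = Q/A = 0.018/0.02138 = 0.8418 m/s; Re = 7678; ε/D = 0.00103; Haaland → f = 0.03441; ΔP_B = f(L/D)(ρV²/2) = 4.308e+04 Pa.
ΔP_A/ΔP_B = 1.166e+05/4.308e+04 = 2.71.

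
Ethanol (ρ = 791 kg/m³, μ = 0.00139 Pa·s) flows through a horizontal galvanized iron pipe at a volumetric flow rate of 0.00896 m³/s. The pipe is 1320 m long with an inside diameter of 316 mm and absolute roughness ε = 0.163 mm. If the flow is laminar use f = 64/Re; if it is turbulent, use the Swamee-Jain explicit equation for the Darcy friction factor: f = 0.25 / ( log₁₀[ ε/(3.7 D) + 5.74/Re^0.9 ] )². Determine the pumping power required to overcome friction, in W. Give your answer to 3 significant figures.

P ≈ 5.20 W

Cross-sectional area A = πD²/4 = π(0.316)²/4 = 0.07843 m²; mean velocity V = Q/A = 0.00896/0.07843 = 0.1142 m/s.
Reynolds number Re = ρVD/μ = 791 · 0.1142 · 0.316 / 0.00139 = 2.054e+04.
Re > 4000 → turbulent. Relative roughness ε/D = 0.000163/0.316 = 0.000516. Swamee-Jain: f = 0.25/(log₁₀[0.000516/3.7 + 5.74/2.054e+04^0.9])² = 0.25/(log₁₀[0.000139 + 0.000754])² = 0.25/(-3.049)² = 0.02689.
Darcy-Weisbach: ΔP = f(L/D)(ρV²/2) = 0.02689·(1320/0.316)·(791·0.1142²/2) = 0.02689·4177·5.162 = 579.9 Pa.
Pumping power P = QΔP = 0.00896·579.9 = 5.196 W = 5.20 W.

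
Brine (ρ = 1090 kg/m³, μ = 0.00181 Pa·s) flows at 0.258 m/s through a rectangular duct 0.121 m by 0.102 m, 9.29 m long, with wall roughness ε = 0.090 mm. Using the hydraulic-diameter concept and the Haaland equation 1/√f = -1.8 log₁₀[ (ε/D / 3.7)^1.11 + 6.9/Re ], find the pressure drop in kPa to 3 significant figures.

Hydraulic diameter D_h = 4A/P = 4·(0.121·0.102)/(2·(0.121+0.102)) = 0.04937/0.446 = 0.1107 m.
Re = ρVD_h/μ = 1090·0.258·0.1107/0.00181 = 1.72e+04.
ε/D_h = 9e-05/0.1107 = 0.000813; Haaland gives 1/√f = -1.8 log₁₀[8.7e-05+0.000401] = 5.961, so f = 0.02815.
ΔP = f(L/D_h)(ρV²/2) = 0.02815·9.29/0.1107·36.28 = 85.7 Pa.
ΔP = 0.0857 kPa.

ΔP ≈ 0.0857 kPa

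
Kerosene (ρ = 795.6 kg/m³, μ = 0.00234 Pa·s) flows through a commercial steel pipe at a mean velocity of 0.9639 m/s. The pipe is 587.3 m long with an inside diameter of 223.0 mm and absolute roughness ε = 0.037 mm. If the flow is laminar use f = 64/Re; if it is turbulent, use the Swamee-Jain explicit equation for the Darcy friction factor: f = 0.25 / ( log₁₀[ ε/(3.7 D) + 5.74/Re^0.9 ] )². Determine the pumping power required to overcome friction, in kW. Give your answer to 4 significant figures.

P ≈ 0.7293 kW

Reynolds number Re = ρVD/μ = 795.6 · 0.9639 · 0.223 / 0.00234 = 7.308e+04.
Re > 4000 → turbulent. Relative roughness ε/D = 3.7e-05/0.223 = 0.000166. Swamee-Jain: f = 0.25/(log₁₀[0.000166/3.7 + 5.74/7.308e+04^0.9])² = 0.25/(log₁₀[4.48e-05 + 0.000241])² = 0.25/(-3.544)² = 0.0199.
Darcy-Weisbach: ΔP = f(L/D)(ρV²/2) = 0.0199·(587.3/0.223)·(795.6·0.9639²/2) = 0.0199·2634·369.6 = 1.937e+04 Pa.
Q = V·A = 0.9639·0.03906 = 0.03765 m³/s.
Pumping power P = QΔP = 0.03765·1.937e+04 = 729.27 W = 0.7293 kW.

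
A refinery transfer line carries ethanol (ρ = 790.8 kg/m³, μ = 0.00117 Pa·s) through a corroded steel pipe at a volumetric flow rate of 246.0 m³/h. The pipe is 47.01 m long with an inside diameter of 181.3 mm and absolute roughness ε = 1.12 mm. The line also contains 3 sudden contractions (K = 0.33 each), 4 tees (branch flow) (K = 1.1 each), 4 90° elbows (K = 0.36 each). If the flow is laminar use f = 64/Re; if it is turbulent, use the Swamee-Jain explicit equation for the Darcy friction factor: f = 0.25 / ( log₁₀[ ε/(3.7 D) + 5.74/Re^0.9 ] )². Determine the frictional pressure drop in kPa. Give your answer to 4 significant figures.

Q = 246.0 m³/h = 246.0/3600 = 0.06833 m³/s.
Cross-sectional area A = πD²/4 = π(0.1813)²/4 = 0.02582 m²; mean velocity V = Q/A = 0.06833/0.02582 = 2.647 m/s.
Reynolds number Re = ρVD/μ = 790.8 · 2.647 · 0.1813 / 0.00117 = 3.244e+05.
Re > 4000 → turbulent. Relative roughness ε/D = 0.00112/0.1813 = 0.00618. Swamee-Jain: f = 0.25/(log₁₀[0.00618/3.7 + 5.74/3.244e+05^0.9])² = 0.25/(log₁₀[0.00167 + 6.29e-05])² = 0.25/(-2.761)² = 0.03279.
Total minor-loss coefficient ΣK = 3·0.33 + 4·1.1 + 4·0.36 = 6.83.
ΔP = [f·L/D + ΣK]·(ρV²/2) = [0.03279·47.01/0.1813 + 6.83]·(790.8·2.647²/2) = [8.502 + 6.83]·2770 = 4.247e+04 Pa.
ΔP = 4.247e+04 Pa = 42.47 kPa.

ΔP ≈ 42.47 kPa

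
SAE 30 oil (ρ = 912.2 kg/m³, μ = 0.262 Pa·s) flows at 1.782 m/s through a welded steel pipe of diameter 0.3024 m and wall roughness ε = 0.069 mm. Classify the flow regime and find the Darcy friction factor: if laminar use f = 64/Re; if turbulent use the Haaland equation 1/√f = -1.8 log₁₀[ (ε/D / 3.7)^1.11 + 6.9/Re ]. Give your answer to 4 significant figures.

Re = ρVD/μ = 912.2·1.782·0.3024/0.262 = 1876.
Re < 2300 → laminar, so f = 64/Re = 0.03411 (roughness is irrelevant in laminar flow).

f ≈ 0.03411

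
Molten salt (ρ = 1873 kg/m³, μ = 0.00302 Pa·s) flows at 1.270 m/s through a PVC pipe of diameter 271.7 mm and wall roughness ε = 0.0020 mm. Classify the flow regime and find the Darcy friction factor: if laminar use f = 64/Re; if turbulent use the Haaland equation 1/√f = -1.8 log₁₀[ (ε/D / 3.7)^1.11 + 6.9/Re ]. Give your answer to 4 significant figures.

Re = ρVD/μ = 1873·1.27·0.2717/0.00302 = 2.14e+05.
Re > 4000 → turbulent. ε/D = 2e-06/0.2717 = 7.36e-06; Haaland: 1/√f = -1.8 log₁₀[4.69e-07 + 3.22e-05] = 8.074, so f = 0.01534.

f ≈ 0.01534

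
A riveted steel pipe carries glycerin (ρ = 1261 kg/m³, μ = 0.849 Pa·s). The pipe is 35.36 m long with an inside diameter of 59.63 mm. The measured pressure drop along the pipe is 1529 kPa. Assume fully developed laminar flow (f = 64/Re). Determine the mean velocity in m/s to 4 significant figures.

For laminar flow, f = 64/Re with Re = ρVD/μ, so Darcy-Weisbach reduces to ΔP = 32μLV/D². Solving for V: V = ΔP·D²/(32μL) = 1.529e+06·(0.05963)²/(32·0.849·35.36) = 5.659 m/s.
Check: Re = ρVD/μ = 1261·5.659·0.05963/0.849 = 501.2 < 2300, so the laminar assumption holds.

V ≈ 5.659 m/s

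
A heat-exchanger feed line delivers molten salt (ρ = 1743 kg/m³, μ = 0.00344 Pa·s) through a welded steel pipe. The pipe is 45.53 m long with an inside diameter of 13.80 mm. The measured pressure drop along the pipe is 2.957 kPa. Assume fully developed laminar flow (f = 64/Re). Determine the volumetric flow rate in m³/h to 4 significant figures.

Q ≈ 0.06050 m³/h

For laminar flow, f = 64/Re with Re = ρVD/μ, so Darcy-Weisbach reduces to ΔP = 32μLV/D². Solving for V: V = ΔP·D²/(32μL) = 2957·(0.0138)²/(32·0.00344·45.53) = 0.1124 m/s.
Check: Re = ρVD/μ = 1743·0.1124·0.0138/0.00344 = 785.6 < 2300, so the laminar assumption holds.
Q = V·A = 0.1124·(π/4·0.0138²) = 1.681e-05 m³/s = 0.06050 m³/h.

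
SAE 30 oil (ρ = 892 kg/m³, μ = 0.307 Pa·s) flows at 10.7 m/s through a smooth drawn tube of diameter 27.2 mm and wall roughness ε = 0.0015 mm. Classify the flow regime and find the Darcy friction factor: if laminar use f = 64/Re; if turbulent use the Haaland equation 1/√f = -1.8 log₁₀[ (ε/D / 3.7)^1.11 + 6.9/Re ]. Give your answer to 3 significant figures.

Re = ρVD/μ = 892·10.7·0.0272/0.307 = 845.6.
Re < 2300 → laminar, so f = 64/Re = 0.07568 (roughness is irrelevant in laminar flow).

f ≈ 0.0757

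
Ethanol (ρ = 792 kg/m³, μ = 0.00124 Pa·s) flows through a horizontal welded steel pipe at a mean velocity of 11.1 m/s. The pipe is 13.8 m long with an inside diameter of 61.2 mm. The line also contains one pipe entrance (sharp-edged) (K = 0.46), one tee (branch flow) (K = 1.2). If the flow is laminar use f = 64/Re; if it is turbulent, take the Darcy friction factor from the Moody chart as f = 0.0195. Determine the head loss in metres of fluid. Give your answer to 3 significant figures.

Reynolds number Re = ρVD/μ = 792 · 11.1 · 0.0612 / 0.00124 = 4.339e+05.
Re > 4000 → turbulent; use the Moody-chart value f = 0.0195.
Total minor-loss coefficient ΣK = 1·0.46 + 1·1.2 = 1.66.
ΔP = [f·L/D + ΣK]·(ρV²/2) = [0.0195·13.8/0.0612 + 1.66]·(792·11.1²/2) = [4.397 + 1.66]·4.879e+04 = 2.955e+05 Pa.
Head loss h_f = ΔP/(ρg) = 2.955e+05/(792·9.81) = 38.0 m.

h_f ≈ 38.0 m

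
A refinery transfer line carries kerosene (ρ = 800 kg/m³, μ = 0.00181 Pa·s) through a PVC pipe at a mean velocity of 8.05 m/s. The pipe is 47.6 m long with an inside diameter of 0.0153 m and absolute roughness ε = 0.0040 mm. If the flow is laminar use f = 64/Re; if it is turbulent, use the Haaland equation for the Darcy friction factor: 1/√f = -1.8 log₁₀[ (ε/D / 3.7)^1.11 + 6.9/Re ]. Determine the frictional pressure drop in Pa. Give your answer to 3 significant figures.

ΔP ≈ 1.71×10^6 Pa

Reynolds number Re = ρVD/μ = 800 · 8.05 · 0.0153 / 0.00181 = 5.444e+04.
Re > 4000 → turbulent. Relative roughness ε/D = 4e-06/0.0153 = 0.000261. Haaland: 1/√f = -1.8 log₁₀[(0.000261/3.7)^1.11 + 6.9/5.444e+04] = -1.8 log₁₀[2.47e-05 + 0.000127] = 6.876, so f = 0.02115.
Darcy-Weisbach: ΔP = f(L/D)(ρV²/2) = 0.02115·(47.6/0.0153)·(800·8.05²/2) = 0.02115·3111·2.592e+04 = 1.706e+06 Pa.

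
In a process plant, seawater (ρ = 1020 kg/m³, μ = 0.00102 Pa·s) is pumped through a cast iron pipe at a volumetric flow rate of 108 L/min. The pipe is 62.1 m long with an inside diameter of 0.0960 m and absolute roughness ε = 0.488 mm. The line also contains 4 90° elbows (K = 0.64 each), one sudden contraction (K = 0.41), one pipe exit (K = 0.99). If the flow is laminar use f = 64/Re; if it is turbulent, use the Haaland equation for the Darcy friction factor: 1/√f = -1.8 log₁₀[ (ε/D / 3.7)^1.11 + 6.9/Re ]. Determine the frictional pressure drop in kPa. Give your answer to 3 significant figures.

ΔP ≈ 0.815 kPa

Q = 108 L/min = 108/60000 = 0.0018 m³/s.
Cross-sectional area A = πD²/4 = π(0.096)²/4 = 0.007238 m²; mean velocity V = Q/A = 0.0018/0.007238 = 0.2487 m/s.
Reynolds number Re = ρVD/μ = 1020 · 0.2487 · 0.096 / 0.00102 = 2.387e+04.
Re > 4000 → turbulent. Relative roughness ε/D = 0.000488/0.096 = 0.00508. Haaland: 1/√f = -1.8 log₁₀[(0.00508/3.7)^1.11 + 6.9/2.387e+04] = -1.8 log₁₀[0.000665 + 0.000289] = 5.436, so f = 0.03384.
Total minor-loss coefficient ΣK = 4·0.64 + 1·0.41 + 1·0.99 = 3.96.
ΔP = [f·L/D + ΣK]·(ρV²/2) = [0.03384·62.1/0.096 + 3.96]·(1020·0.2487²/2) = [21.89 + 3.96]·31.54 = 815.2 Pa.
ΔP = 815.2 Pa = 0.815 kPa.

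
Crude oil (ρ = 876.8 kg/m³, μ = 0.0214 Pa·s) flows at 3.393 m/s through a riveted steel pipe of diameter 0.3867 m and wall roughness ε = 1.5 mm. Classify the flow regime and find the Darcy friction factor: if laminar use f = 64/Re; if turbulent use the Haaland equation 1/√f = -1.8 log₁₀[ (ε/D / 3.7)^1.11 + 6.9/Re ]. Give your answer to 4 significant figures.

Re = ρVD/μ = 876.8·3.393·0.3867/0.0214 = 5.376e+04.
Re > 4000 → turbulent. ε/D = 0.0015/0.3867 = 0.00388; Haaland: 1/√f = -1.8 log₁₀[0.000493 + 0.000128] = 5.772, so f = 0.03001.

f ≈ 0.03001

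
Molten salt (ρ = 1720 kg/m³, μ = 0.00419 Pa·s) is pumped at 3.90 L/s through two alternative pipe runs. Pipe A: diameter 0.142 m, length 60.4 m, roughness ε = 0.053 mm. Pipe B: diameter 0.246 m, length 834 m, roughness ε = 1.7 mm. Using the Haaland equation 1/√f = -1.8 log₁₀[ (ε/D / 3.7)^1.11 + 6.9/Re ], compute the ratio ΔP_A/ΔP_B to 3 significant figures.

ΔP_A/ΔP_B ≈ 0.793

Pipe A: V = Q/A = 0.0039/0.01584 = 0.2463 m/s; Re = 1.435e+04; ε/D = 0.000373; Haaland → f = 0.02858; ΔP_A = f(L/D)(ρV²/2) = 634 Pa.
Pipe B: V = Q/A = 0.0039/0.04753 = 0.08205 m/s; Re = 8286; ε/D = 0.00691; Haaland → f = 0.04074; ΔP_B = f(L/D)(ρV²/2) = 799.8 Pa.
ΔP_A/ΔP_B = 634/799.8 = 0.793.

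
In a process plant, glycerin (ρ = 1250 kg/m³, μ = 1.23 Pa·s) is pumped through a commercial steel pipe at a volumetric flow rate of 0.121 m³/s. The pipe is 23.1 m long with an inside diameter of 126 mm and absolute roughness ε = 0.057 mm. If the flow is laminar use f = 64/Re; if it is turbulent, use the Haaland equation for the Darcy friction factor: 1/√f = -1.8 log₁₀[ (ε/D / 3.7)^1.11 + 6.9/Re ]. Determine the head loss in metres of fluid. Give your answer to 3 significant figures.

Cross-sectional area A = πD²/4 = π(0.126)²/4 = 0.01247 m²; mean velocity V = Q/A = 0.121/0.01247 = 9.704 m/s.
Reynolds number Re = ρVD/μ = 1250 · 9.704 · 0.126 / 1.23 = 1243.
Re < 2300 → laminar flow, so f = 64/Re = 64/1243 = 0.05151 (the turbulent correlation is not needed).
Darcy-Weisbach: ΔP = f(L/D)(ρV²/2) = 0.05151·(23.1/0.126)·(1250·9.704²/2) = 0.05151·183.3·5.886e+04 = 5.558e+05 Pa.
Head loss h_f = ΔP/(ρg) = 5.558e+05/(1250·9.81) = 45.3 m.

h_f ≈ 45.3 m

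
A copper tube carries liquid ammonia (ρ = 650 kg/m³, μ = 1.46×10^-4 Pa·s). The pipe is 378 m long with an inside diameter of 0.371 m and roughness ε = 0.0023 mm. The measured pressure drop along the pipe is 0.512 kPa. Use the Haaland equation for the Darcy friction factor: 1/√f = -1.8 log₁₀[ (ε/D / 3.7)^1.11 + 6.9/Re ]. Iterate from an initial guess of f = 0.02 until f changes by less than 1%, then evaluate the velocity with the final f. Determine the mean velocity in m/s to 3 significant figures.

V ≈ 0.347 m/s

Rearranging Darcy-Weisbach: V = √(2·ΔP·D/(f·L·ρ)). With ε/D = 2.3e-06/0.371 = 6.2e-06, iterate starting from f = 0.02:
  f = 0.02 → V = √(2·512·0.371/(0.02·378·650)) = 0.278 m/s; Re = ρVD/μ = 4.593e+05; f → 0.01333
  f = 0.01333 → V = 0.3406 m/s; Re = 5.626e+05; f → 0.01287
  f = 0.01287 → V = 0.3467 m/s; Re = 5.726e+05; f → 0.01283
Converged (Δf/f < 1%). With the final f = 0.01283: V = √(2·512·0.371/(0.01283·378·650)) = 0.3472 m/s.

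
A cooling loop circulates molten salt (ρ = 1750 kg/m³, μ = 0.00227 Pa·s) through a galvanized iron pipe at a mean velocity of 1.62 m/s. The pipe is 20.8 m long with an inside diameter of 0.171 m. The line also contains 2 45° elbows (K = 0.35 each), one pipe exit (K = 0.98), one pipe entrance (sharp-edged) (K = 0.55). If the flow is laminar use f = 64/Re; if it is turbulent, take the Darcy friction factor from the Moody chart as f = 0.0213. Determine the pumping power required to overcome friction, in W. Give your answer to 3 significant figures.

Reynolds number Re = ρVD/μ = 1750 · 1.62 · 0.171 / 0.00227 = 2.136e+05.
Re > 4000 → turbulent; use the Moody-chart value f = 0.0213.
Total minor-loss coefficient ΣK = 2·0.35 + 1·0.98 + 1·0.55 = 2.23.
ΔP = [f·L/D + ΣK]·(ρV²/2) = [0.0213·20.8/0.171 + 2.23]·(1750·1.62²/2) = [2.591 + 2.23]·2296 = 1.107e+04 Pa.
Q = V·A = 1.62·0.02297 = 0.0372 m³/s.
Pumping power P = QΔP = 0.0372·1.107e+04 = 411.9 W = 412 W.

P ≈ 412 W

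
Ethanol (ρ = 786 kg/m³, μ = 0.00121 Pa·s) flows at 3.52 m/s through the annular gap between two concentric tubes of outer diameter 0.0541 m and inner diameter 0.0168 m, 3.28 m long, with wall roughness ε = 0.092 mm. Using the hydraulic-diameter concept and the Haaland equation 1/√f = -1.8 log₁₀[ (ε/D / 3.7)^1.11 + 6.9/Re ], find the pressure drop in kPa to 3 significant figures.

ΔP ≈ 11.3 kPa

Hydraulic diameter D_h = 4A/P = D_o - D_i = 0.0541 - 0.0168 = 0.0373 m.
Re = ρVD_h/μ = 786·3.52·0.0373/0.00121 = 8.529e+04.
ε/D_h = 9.2e-05/0.0373 = 0.00247; Haaland gives 1/√f = -1.8 log₁₀[0.000298+8.09e-05] = 6.158, so f = 0.02637.
ΔP = f(L/D_h)(ρV²/2) = 0.02637·3.28/0.0373·4869 = 1.129e+04 Pa.
ΔP = 11.3 kPa.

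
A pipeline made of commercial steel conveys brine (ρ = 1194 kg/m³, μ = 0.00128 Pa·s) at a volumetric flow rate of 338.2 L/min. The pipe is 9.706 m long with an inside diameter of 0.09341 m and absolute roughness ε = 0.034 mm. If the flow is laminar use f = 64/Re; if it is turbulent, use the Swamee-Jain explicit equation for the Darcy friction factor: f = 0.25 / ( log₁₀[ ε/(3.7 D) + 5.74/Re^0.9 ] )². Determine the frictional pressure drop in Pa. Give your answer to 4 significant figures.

Q = 338.2 L/min = 338.2/60000 = 0.005637 m³/s.
Cross-sectional area A = πD²/4 = π(0.09341)²/4 = 0.006853 m²; mean velocity V = Q/A = 0.005637/0.006853 = 0.8225 m/s.
Reynolds number Re = ρVD/μ = 1194 · 0.8225 · 0.09341 / 0.00128 = 7.167e+04.
Re > 4000 → turbulent. Relative roughness ε/D = 3.4e-05/0.09341 = 0.000364. Swamee-Jain: f = 0.25/(log₁₀[0.000364/3.7 + 5.74/7.167e+04^0.9])² = 0.25/(log₁₀[9.84e-05 + 0.000245])² = 0.25/(-3.464)² = 0.02083.
Darcy-Weisbach: ΔP = f(L/D)(ρV²/2) = 0.02083·(9.706/0.09341)·(1194·0.8225²/2) = 0.02083·103.9·403.9 = 874.2 Pa.

ΔP ≈ 874.2 Pa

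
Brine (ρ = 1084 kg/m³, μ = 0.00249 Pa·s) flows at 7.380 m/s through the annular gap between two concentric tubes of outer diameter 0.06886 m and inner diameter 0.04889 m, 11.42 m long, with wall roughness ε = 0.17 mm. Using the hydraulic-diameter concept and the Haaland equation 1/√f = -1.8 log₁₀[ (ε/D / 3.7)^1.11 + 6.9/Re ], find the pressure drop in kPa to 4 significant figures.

Hydraulic diameter D_h = 4A/P = D_o - D_i = 0.06886 - 0.04889 = 0.01997 m.
Re = ρVD_h/μ = 1084·7.38·0.01997/0.00249 = 6.416e+04.
ε/D_h = 0.00017/0.01997 = 0.00851; Haaland gives 1/√f = -1.8 log₁₀[0.00118+0.000108] = 5.203, so f = 0.03694.
ΔP = f(L/D_h)(ρV²/2) = 0.03694·11.42/0.01997·2.952e+04 = 6.236e+05 Pa.
ΔP = 623.6 kPa.

ΔP ≈ 623.6 kPa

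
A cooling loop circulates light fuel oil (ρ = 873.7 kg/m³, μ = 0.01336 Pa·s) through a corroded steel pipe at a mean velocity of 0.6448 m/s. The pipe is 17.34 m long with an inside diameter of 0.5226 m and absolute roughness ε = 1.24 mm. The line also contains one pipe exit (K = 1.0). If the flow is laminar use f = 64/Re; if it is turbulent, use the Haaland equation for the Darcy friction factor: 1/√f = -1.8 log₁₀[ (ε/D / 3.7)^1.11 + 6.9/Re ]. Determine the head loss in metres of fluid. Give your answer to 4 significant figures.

Reynolds number Re = ρVD/μ = 873.7 · 0.6448 · 0.5226 / 0.0134 = 2.204e+04.
Re > 4000 → turbulent. Relative roughness ε/D = 0.00124/0.5226 = 0.00237. Haaland: 1/√f = -1.8 log₁₀[(0.00237/3.7)^1.11 + 6.9/2.204e+04] = -1.8 log₁₀[0.000286 + 0.000313] = 5.801, so f = 0.02972.
Total minor-loss coefficient ΣK = 1·1 = 1.
ΔP = [f·L/D + ΣK]·(ρV²/2) = [0.02972·17.34/0.5226 + 1]·(873.7·0.6448²/2) = [0.986 + 1]·181.6 = 360.7 Pa.
Head loss h_f = ΔP/(ρg) = 360.7/(873.7·9.81) = 0.04209 m.

h_f ≈ 0.04209 m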